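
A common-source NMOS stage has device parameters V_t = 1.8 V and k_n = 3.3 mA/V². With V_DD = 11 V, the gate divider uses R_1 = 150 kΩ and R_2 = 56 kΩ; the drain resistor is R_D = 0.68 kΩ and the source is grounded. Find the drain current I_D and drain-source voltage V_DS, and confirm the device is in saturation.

I_D ≈ 2.3 mA, V_DS ≈ 9.4 V

V_G = V_DD·R_2/(R_1+R_2) = 11×56/206 = 2.99 V. With the source grounded, V_GS = V_G = 2.99 V.
Assume saturation: I_D = (k_n/2)(V_GS − V_t)² = (3.3/2)×(2.99 − 1.8)² = 1.65×1.19² = 2.34 mA.
V_DS = V_DD − I_D·R_D = 11 − 2.34×0.68 = 9.41 V.
Saturation requires V_DS ≥ V_GS − V_t = 1.19 V; 9.41 ≥ 1.19 ✓.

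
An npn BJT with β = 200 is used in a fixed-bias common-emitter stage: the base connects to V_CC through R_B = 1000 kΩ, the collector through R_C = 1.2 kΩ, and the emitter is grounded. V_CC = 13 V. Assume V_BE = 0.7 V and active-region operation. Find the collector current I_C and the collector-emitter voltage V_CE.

I_C ≈ 2.5 mA, V_CE ≈ 10 V

Base loop: V_CC = I_B·R_B + V_BE, so I_B = (13 − 0.7)/1000 kΩ = 0.0123 mA.
In the active region I_C = β·I_B = 200 × 0.0123 = 2.46 mA.
Collector loop: V_CE = V_CC − I_C·R_C = 13 − 2.46×1.2 = 10 V.
Since V_CE = 10 V > V_CE(sat) ≈ 0.2 V, the transistor is in the active region as assumed.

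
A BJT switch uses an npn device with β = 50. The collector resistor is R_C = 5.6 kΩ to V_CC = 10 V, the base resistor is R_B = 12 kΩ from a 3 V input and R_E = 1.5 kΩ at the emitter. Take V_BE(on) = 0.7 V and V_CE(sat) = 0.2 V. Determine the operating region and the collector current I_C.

active; I_C ≈ 1.3 mA

Assume active. Base-emitter loop: I_B = (V_BB − V_BE)/(R_B + (β+1)R_E) = (3 − 0.7)/(12 + 51×1.5) = 0.026 mA.
I_C = β·I_B = 50×0.026 = 1.3 mA.
V_CE = V_CC − I_C·R_C − I_E·R_E = 10 − 1.3×5.6 − 1.33×1.5 = 0.735 V > V_CE(sat), so the active-region assumption holds.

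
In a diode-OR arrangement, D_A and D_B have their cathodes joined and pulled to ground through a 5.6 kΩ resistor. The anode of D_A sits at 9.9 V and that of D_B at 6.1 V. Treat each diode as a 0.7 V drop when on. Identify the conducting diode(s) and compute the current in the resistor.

Assume both conduct. Then node N would need to be at both 9.9−0.7 = 9.2 V and 6.1−0.7 = 5.4 V, which is impossible.
Assume only D_A conducts: V_N = 9.9 − 0.7 = 9.2 V, so I_R = 9.2/5.6 = 1.64 mA.
Check D_B: its anode-to-cathode voltage is 6.1 − 9.2 = -3.1 V < 0.7 V, so it is off. The assumption is consistent.

Only D_A conducts; I_R ≈ 1.6 mA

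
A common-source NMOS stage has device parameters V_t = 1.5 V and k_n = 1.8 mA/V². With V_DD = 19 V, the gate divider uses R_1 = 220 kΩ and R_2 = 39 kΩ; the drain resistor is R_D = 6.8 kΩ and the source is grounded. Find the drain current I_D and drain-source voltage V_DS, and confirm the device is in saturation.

V_G = V_DD·R_2/(R_1+R_2) = 19×39/259 = 2.86 V. With the source grounded, V_GS = V_G = 2.86 V.
Assume saturation: I_D = (k_n/2)(V_GS − V_t)² = (1.8/2)×(2.86 − 1.5)² = 0.9×1.36² = 1.67 mA.
V_DS = V_DD − I_D·R_D = 19 − 1.67×6.8 = 7.66 V.
Saturation requires V_DS ≥ V_GS − V_t = 1.36 V; 7.66 ≥ 1.36 ✓.

I_D ≈ 1.7 mA, V_DS ≈ 7.7 V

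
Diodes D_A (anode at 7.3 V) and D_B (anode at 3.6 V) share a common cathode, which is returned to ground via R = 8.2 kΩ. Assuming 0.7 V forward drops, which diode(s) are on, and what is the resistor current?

Only D_A conducts; I_R ≈ 0.8 mA

Assume both conduct. Then node N would need to be at both 7.3−0.7 = 6.6 V and 3.6−0.7 = 2.9 V, which is impossible.
Assume only D_A conducts: V_N = 7.3 − 0.7 = 6.6 V, so I_R = 6.6/8.2 = 0.805 mA.
Check D_B: its anode-to-cathode voltage is 3.6 − 6.6 = -3 V < 0.7 V, so it is off. The assumption is consistent.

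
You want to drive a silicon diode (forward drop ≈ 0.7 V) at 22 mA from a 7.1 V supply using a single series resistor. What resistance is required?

R ≈ 0.29 kΩ

The resistor drops V_S − V_D = 7.1 − 0.7 = 6.4 V at 22 mA.
R = 6.4 V / 22 mA = 0.291 kΩ.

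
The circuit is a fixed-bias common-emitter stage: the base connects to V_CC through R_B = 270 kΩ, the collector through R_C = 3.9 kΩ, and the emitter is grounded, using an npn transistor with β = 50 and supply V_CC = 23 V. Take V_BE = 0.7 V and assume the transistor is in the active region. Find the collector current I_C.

Base loop: V_CC = I_B·R_B + V_BE, so I_B = (23 − 0.7)/270 kΩ = 0.0826 mA.
In the active region I_C = β·I_B = 50 × 0.0826 = 4.13 mA.
Collector loop: V_CE = V_CC − I_C·R_C = 23 − 4.13×3.9 = 6.89 V.
Since V_CE = 6.89 V > V_CE(sat) ≈ 0.2 V, the transistor is in the active region as assumed.

I_C ≈ 4.1 mA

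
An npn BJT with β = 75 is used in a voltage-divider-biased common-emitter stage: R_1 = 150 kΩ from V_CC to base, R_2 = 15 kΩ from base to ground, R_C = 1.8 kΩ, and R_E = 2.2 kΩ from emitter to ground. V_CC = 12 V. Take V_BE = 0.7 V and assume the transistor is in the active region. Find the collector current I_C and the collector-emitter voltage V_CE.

I_C ≈ 0.16 mA, V_CE ≈ 11 V

Thevenize the base divider: V_Th = V_CC·R_2/(R_1+R_2) = 12×15/165 = 1.09 V, R_Th = R_1‖R_2 = 13.6 kΩ.
Base-emitter loop: V_Th = I_B·R_Th + V_BE + (β+1)I_B·R_E, so I_B = (1.09 − 0.7) / (13.6 + 76×2.2) = 0.00216 mA.
I_C = β·I_B = 75×0.00216 = 0.162 mA, and I_E = (β+1)I_B = 0.164 mA.
V_CE = V_CC − I_C·R_C − I_E·R_E = 12 − 0.162×1.8 − 0.164×2.2 = 11.3 V.
V_CE = 11.3 V > 0.2 V confirms active-region operation.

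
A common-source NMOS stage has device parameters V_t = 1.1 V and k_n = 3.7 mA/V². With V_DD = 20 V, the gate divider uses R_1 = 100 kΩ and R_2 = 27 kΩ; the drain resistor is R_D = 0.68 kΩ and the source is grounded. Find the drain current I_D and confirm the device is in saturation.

I_D ≈ 18 mA

V_G = V_DD·R_2/(R_1+R_2) = 20×27/127 = 4.25 V. With the source grounded, V_GS = V_G = 4.25 V.
Assume saturation: I_D = (k_n/2)(V_GS − V_t)² = (3.7/2)×(4.25 − 1.1)² = 1.85×3.15² = 18.4 mA.
V_DS = V_DD − I_D·R_D = 20 − 18.4×0.68 = 7.5 V.
Saturation requires V_DS ≥ V_GS − V_t = 3.15 V; 7.5 ≥ 3.15 ✓.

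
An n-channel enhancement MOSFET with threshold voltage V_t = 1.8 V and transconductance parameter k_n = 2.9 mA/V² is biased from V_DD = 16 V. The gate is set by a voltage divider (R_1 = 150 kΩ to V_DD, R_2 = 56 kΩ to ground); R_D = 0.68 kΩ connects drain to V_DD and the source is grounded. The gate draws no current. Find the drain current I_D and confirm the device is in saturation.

V_G = V_DD·R_2/(R_1+R_2) = 16×56/206 = 4.35 V. With the source grounded, V_GS = V_G = 4.35 V.
Assume saturation: I_D = (k_n/2)(V_GS − V_t)² = (2.9/2)×(4.35 − 1.8)² = 1.45×2.55² = 9.43 mA.
V_DS = V_DD − I_D·R_D = 16 − 9.43×0.68 = 9.59 V.
Saturation requires V_DS ≥ V_GS − V_t = 2.55 V; 9.59 ≥ 2.55 ✓.

I_D ≈ 9.4 mA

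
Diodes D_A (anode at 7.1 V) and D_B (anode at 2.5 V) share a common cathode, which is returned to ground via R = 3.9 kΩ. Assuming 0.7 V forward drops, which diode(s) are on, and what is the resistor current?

Assume both conduct. Then node N would need to be at both 7.1−0.7 = 6.4 V and 2.5−0.7 = 1.8 V, which is impossible.
Assume only D_A conducts: V_N = 7.1 − 0.7 = 6.4 V, so I_R = 6.4/3.9 = 1.64 mA.
Check D_B: its anode-to-cathode voltage is 2.5 − 6.4 = -3.9 V < 0.7 V, so it is off. The assumption is consistent.

Only D_A conducts; I_R ≈ 1.6 mA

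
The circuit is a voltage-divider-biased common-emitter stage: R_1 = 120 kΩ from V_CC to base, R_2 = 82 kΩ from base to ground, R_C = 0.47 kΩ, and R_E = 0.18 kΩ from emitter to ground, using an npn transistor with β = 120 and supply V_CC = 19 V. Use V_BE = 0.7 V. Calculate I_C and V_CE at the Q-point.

I_C ≈ 12 mA, V_CE ≈ 11 V

Thevenize the base divider: V_Th = V_CC·R_2/(R_1+R_2) = 19×82/202 = 7.71 V, R_Th = R_1‖R_2 = 48.7 kΩ.
Base-emitter loop: V_Th = I_B·R_Th + V_BE + (β+1)I_B·R_E, so I_B = (7.71 − 0.7) / (48.7 + 121×0.18) = 0.0995 mA.
I_C = β·I_B = 120×0.0995 = 11.9 mA, and I_E = (β+1)I_B = 12 mA.
V_CE = V_CC − I_C·R_C − I_E·R_E = 19 − 11.9×0.47 − 12×0.18 = 11.2 V.
V_CE = 11.2 V > 0.2 V confirms active-region operation.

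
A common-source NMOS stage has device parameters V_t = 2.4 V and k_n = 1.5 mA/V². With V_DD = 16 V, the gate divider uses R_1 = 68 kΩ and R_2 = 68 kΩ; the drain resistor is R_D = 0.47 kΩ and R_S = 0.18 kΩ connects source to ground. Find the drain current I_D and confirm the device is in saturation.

V_G = V_DD·R_2/(R_1+R_2) = 16×68/136 = 8 V.
Assume saturation: I_D = (k_n/2)(V_GS − V_t)² with V_GS = V_G − I_D·R_S = 8 − 0.18·I_D.
Substituting gives 0.0243·I_D² − 2.51·I_D + 23.5 = 0, with roots I_D = 10.4 or 93 mA.
The root I_D = 93 mA gives V_GS = -8.73 V ≤ V_t, so take I_D = 10.4 mA.
Then V_GS = 6.13 V and V_DS = V_DD − I_D(R_D+R_S) = 16 − 10.4×0.65 = 9.23 V.
Saturation requires V_DS ≥ V_GS − V_t = 3.73 V; 9.23 ≥ 3.73 ✓.

I_D ≈ 10 mA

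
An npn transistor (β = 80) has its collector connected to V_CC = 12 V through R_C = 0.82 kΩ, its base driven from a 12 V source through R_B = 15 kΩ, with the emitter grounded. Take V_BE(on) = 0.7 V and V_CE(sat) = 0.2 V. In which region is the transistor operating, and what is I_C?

saturation; I_C ≈ 14 mA

Assume active: I_B = (12 − 0.7)/15 = 0.753 mA, giving I_C = β·I_B = 60.3 mA.
But then V_CE = 12 − 60.3×0.82 = -37.4 V < V_CE(sat) = 0.2 V — impossible in the active region.
So the transistor is saturated. With V_CE = 0.2 V, I_C = (V_CC − 0.2)/R_C = 11.8/0.82 = 14.4 mA.
Check: β·I_B = 60.3 mA > I_C = 14.4 mA, confirming saturation.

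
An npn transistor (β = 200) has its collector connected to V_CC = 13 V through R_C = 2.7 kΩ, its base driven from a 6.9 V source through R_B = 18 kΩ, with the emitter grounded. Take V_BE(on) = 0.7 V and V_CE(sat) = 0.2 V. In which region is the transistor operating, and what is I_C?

Assume active: I_B = (6.9 − 0.7)/18 = 0.344 mA, giving I_C = β·I_B = 68.9 mA.
But then V_CE = 13 − 68.9×2.7 = -173 V < V_CE(sat) = 0.2 V — impossible in the active region.
So the transistor is saturated. With V_CE = 0.2 V, I_C = (V_CC − 0.2)/R_C = 12.8/2.7 = 4.74 mA.
Check: β·I_B = 68.9 mA > I_C = 4.74 mA, confirming saturation.

saturation; I_C ≈ 4.7 mA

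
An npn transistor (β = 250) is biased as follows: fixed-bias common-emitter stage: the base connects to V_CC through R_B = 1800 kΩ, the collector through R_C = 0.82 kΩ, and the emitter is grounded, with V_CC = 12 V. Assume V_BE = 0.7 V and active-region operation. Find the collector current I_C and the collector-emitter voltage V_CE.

I_C ≈ 1.6 mA, V_CE ≈ 11 V

Base loop: V_CC = I_B·R_B + V_BE, so I_B = (12 − 0.7)/1800 kΩ = 0.00628 mA.
In the active region I_C = β·I_B = 250 × 0.00628 = 1.57 mA.
Collector loop: V_CE = V_CC − I_C·R_C = 12 − 1.57×0.82 = 10.7 V.
Since V_CE = 10.7 V > V_CE(sat) ≈ 0.2 V, the transistor is in the active region as assumed.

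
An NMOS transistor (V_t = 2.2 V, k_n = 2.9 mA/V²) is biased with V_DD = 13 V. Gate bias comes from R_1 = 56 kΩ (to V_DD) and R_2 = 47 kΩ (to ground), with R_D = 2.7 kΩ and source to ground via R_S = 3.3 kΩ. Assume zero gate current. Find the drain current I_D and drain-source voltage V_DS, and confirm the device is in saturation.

V_G = V_DD·R_2/(R_1+R_2) = 13×47/103 = 5.93 V.
Assume saturation: I_D = (k_n/2)(V_GS − V_t)² with V_GS = V_G − I_D·R_S = 5.93 − 3.3·I_D.
Substituting gives 15.8·I_D² − 36.7·I_D + 20.2 = 0, with roots I_D = 0.893 or 1.43 mA.
The root I_D = 1.43 mA gives V_GS = 1.21 V ≤ V_t, so take I_D = 0.893 mA.
Then V_GS = 2.98 V and V_DS = V_DD − I_D(R_D+R_S) = 13 − 0.893×6 = 7.64 V.
Saturation requires V_DS ≥ V_GS − V_t = 0.785 V; 7.64 ≥ 0.785 ✓.

I_D ≈ 0.89 mA, V_DS ≈ 7.6 V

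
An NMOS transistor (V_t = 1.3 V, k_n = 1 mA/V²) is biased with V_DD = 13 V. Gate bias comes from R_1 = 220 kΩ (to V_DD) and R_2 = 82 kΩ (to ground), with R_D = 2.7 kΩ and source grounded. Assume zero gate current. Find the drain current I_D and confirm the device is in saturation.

I_D ≈ 2.5 mA

V_G = V_DD·R_2/(R_1+R_2) = 13×82/302 = 3.53 V. With the source grounded, V_GS = V_G = 3.53 V.
Assume saturation: I_D = (k_n/2)(V_GS − V_t)² = (1/2)×(3.53 − 1.3)² = 0.5×2.23² = 2.49 mA.
V_DS = V_DD − I_D·R_D = 13 − 2.49×2.7 = 6.29 V.
Saturation requires V_DS ≥ V_GS − V_t = 2.23 V; 6.29 ≥ 2.23 ✓.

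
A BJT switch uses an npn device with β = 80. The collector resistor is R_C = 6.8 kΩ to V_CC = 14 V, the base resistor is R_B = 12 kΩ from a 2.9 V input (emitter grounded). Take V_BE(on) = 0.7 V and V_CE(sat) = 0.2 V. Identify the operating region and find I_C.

saturation; I_C ≈ 2 mA

Assume active: I_B = (2.9 − 0.7)/12 = 0.183 mA, giving I_C = β·I_B = 14.7 mA.
But then V_CE = 14 − 14.7×6.8 = -85.7 V < V_CE(sat) = 0.2 V — impossible in the active region.
So the transistor is saturated. With V_CE = 0.2 V, I_C = (V_CC − 0.2)/R_C = 13.8/6.8 = 2.03 mA.
Check: β·I_B = 14.7 mA > I_C = 2.03 mA, confirming saturation.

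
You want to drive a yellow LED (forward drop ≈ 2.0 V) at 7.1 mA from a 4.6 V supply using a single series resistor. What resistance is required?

R ≈ 0.37 kΩ

The resistor drops V_S − V_D = 4.6 − 2.0 = 2.6 V at 7.1 mA.
R = 2.6 V / 7.1 mA = 0.366 kΩ.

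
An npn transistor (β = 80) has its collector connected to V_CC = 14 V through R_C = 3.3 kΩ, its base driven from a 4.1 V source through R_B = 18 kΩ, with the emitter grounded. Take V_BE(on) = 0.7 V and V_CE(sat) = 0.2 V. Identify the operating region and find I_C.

saturation; I_C ≈ 4.2 mA

Assume active: I_B = (4.1 − 0.7)/18 = 0.189 mA, giving I_C = β·I_B = 15.1 mA.
But then V_CE = 14 − 15.1×3.3 = -35.9 V < V_CE(sat) = 0.2 V — impossible in the active region.
So the transistor is saturated. With V_CE = 0.2 V, I_C = (V_CC − 0.2)/R_C = 13.8/3.3 = 4.18 mA.
Check: β·I_B = 15.1 mA > I_C = 4.18 mA, confirming saturation.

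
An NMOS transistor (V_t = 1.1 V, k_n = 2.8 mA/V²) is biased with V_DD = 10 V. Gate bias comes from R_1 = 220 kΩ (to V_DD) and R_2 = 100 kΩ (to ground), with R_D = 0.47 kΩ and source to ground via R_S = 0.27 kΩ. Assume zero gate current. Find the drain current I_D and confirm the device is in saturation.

V_G = V_DD·R_2/(R_1+R_2) = 10×100/320 = 3.12 V.
Assume saturation: I_D = (k_n/2)(V_GS − V_t)² with V_GS = V_G − I_D·R_S = 3.12 − 0.27·I_D.
Substituting gives 0.102·I_D² − 2.53·I_D + 5.74 = 0, with roots I_D = 2.53 or 22.3 mA.
The root I_D = 22.3 mA gives V_GS = -2.89 V ≤ V_t, so take I_D = 2.53 mA.
Then V_GS = 2.44 V and V_DS = V_DD − I_D(R_D+R_S) = 10 − 2.53×0.74 = 8.13 V.
Saturation requires V_DS ≥ V_GS − V_t = 1.34 V; 8.13 ≥ 1.34 ✓.

I_D ≈ 2.5 mA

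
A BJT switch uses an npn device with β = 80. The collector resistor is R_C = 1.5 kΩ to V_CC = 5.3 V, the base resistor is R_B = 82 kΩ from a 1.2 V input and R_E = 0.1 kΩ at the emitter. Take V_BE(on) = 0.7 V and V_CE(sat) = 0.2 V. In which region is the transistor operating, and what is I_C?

active; I_C ≈ 0.44 mA

Assume active. Base-emitter loop: I_B = (V_BB − V_BE)/(R_B + (β+1)R_E) = (1.2 − 0.7)/(82 + 81×0.1) = 0.00555 mA.
I_C = β·I_B = 80×0.00555 = 0.444 mA.
V_CE = V_CC − I_C·R_C − I_E·R_E = 5.3 − 0.444×1.5 − 0.45×0.1 = 4.59 V > V_CE(sat), so the active-region assumption holds.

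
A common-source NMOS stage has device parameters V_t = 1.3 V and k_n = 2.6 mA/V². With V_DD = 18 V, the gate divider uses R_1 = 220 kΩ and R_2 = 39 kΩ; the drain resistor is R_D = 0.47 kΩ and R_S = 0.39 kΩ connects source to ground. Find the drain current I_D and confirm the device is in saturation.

V_G = V_DD·R_2/(R_1+R_2) = 18×39/259 = 2.71 V.
Assume saturation: I_D = (k_n/2)(V_GS − V_t)² with V_GS = V_G − I_D·R_S = 2.71 − 0.39·I_D.
Substituting gives 0.198·I_D² − 2.43·I_D + 2.59 = 0, with roots I_D = 1.18 or 11.1 mA.
The root I_D = 11.1 mA gives V_GS = -1.62 V ≤ V_t, so take I_D = 1.18 mA.
Then V_GS = 2.25 V and V_DS = V_DD − I_D(R_D+R_S) = 18 − 1.18×0.86 = 17 V.
Saturation requires V_DS ≥ V_GS − V_t = 0.951 V; 17 ≥ 0.951 ✓.

I_D ≈ 1.2 mA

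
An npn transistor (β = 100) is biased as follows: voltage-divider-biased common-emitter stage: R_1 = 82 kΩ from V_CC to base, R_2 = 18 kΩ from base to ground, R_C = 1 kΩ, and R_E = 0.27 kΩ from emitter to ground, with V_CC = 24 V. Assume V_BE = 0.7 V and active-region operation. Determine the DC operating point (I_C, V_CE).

I_C ≈ 8.6 mA, V_CE ≈ 13 V

Thevenize the base divider: V_Th = V_CC·R_2/(R_1+R_2) = 24×18/100 = 4.32 V, R_Th = R_1‖R_2 = 14.8 kΩ.
Base-emitter loop: V_Th = I_B·R_Th + V_BE + (β+1)I_B·R_E, so I_B = (4.32 − 0.7) / (14.8 + 101×0.27) = 0.0861 mA.
I_C = β·I_B = 100×0.0861 = 8.61 mA, and I_E = (β+1)I_B = 8.7 mA.
V_CE = V_CC − I_C·R_C − I_E·R_E = 24 − 8.61×1 − 8.7×0.27 = 13 V.
V_CE = 13 V > 0.2 V confirms active-region operation.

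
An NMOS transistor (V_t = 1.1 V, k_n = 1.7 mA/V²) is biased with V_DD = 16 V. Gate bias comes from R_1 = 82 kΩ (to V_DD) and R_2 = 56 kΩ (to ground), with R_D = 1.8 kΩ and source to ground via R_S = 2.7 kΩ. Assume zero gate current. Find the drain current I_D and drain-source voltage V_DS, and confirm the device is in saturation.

I_D ≈ 1.5 mA, V_DS ≈ 9.2 V

V_G = V_DD·R_2/(R_1+R_2) = 16×56/138 = 6.49 V.
Assume saturation: I_D = (k_n/2)(V_GS − V_t)² with V_GS = V_G − I_D·R_S = 6.49 − 2.7·I_D.
Substituting gives 6.2·I_D² − 25.8·I_D + 24.7 = 0, with roots I_D = 1.5 or 2.65 mA.
The root I_D = 2.65 mA gives V_GS = -0.666 V ≤ V_t, so take I_D = 1.5 mA.
Then V_GS = 2.43 V and V_DS = V_DD − I_D(R_D+R_S) = 16 − 1.5×4.5 = 9.23 V.
Saturation requires V_DS ≥ V_GS − V_t = 1.33 V; 9.23 ≥ 1.33 ✓.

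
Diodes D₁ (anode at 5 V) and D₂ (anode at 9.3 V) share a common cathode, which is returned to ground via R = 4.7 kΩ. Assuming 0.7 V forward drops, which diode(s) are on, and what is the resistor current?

Assume both conduct. Then node N would need to be at both 5−0.7 = 4.3 V and 9.3−0.7 = 8.6 V, which is impossible.
Assume only D₂ conducts: V_N = 9.3 − 0.7 = 8.6 V, so I_R = 8.6/4.7 = 1.83 mA.
Check D₁: its anode-to-cathode voltage is 5 − 8.6 = -3.6 V < 0.7 V, so it is off. The assumption is consistent.

Only D₂ conducts; I_R ≈ 1.8 mA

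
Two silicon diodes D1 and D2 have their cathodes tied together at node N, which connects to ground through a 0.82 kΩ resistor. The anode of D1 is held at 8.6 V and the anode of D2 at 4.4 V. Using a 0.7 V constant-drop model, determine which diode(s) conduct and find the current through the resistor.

Only D1 conducts; I_R ≈ 9.6 mA

Assume both conduct. Then node N would need to be at both 8.6−0.7 = 7.9 V and 4.4−0.7 = 3.7 V, which is impossible.
Assume only D1 conducts: V_N = 8.6 − 0.7 = 7.9 V, so I_R = 7.9/0.82 = 9.63 mA.
Check D2: its anode-to-cathode voltage is 4.4 − 7.9 = -3.5 V < 0.7 V, so it is off. The assumption is consistent.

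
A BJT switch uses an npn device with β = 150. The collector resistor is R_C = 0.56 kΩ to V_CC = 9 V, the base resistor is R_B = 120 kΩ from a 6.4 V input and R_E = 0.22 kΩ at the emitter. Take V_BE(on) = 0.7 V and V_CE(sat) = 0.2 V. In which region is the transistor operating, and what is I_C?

active; I_C ≈ 5.6 mA

Assume active. Base-emitter loop: I_B = (V_BB − V_BE)/(R_B + (β+1)R_E) = (6.4 − 0.7)/(120 + 151×0.22) = 0.0372 mA.
I_C = β·I_B = 150×0.0372 = 5.58 mA.
V_CE = V_CC − I_C·R_C − I_E·R_E = 9 − 5.58×0.56 − 5.62×0.22 = 4.64 V > V_CE(sat), so the active-region assumption holds.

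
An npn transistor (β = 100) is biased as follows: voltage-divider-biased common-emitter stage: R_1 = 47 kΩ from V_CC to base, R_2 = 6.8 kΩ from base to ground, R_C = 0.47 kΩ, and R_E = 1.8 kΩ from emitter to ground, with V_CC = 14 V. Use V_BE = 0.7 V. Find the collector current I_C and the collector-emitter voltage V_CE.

I_C ≈ 0.57 mA, V_CE ≈ 13 V

Thevenize the base divider: V_Th = V_CC·R_2/(R_1+R_2) = 14×6.8/53.8 = 1.77 V, R_Th = R_1‖R_2 = 5.94 kΩ.
Base-emitter loop: V_Th = I_B·R_Th + V_BE + (β+1)I_B·R_E, so I_B = (1.77 − 0.7) / (5.94 + 101×1.8) = 0.0057 mA.
I_C = β·I_B = 100×0.0057 = 0.57 mA, and I_E = (β+1)I_B = 0.575 mA.
V_CE = V_CC − I_C·R_C − I_E·R_E = 14 − 0.57×0.47 − 0.575×1.8 = 12.7 V.
V_CE = 12.7 V > 0.2 V confirms active-region operation.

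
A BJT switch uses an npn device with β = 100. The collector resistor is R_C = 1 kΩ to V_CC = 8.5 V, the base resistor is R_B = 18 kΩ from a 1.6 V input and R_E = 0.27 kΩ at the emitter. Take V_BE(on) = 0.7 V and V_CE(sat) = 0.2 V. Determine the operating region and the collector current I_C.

active; I_C ≈ 2 mA

Assume active. Base-emitter loop: I_B = (V_BB − V_BE)/(R_B + (β+1)R_E) = (1.6 − 0.7)/(18 + 101×0.27) = 0.0199 mA.
I_C = β·I_B = 100×0.0199 = 1.99 mA.
V_CE = V_CC − I_C·R_C − I_E·R_E = 8.5 − 1.99×1 − 2.01×0.27 = 5.97 V > V_CE(sat), so the active-region assumption holds.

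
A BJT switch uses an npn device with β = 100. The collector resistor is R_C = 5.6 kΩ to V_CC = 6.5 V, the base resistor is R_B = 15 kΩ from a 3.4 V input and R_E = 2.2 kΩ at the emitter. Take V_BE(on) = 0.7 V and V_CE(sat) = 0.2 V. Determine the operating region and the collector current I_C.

Assume active: I_B = (3.4 − 0.7)/(15 + 101×2.2) = 0.0114 mA, I_C = β·I_B = 1.14 mA.
Then V_CE = 6.5 − 1.14×5.6 − 1.15×2.2 = -2.4 V < 0.2 V — the active assumption fails.
Re-solve with V_CE = 0.2 V. KCL at the emitter: V_E/R_E = (V_BB−0.7−V_E)/R_B + (V_CC−0.2−V_E)/R_C, giving V_E = 1.86 V.
I_C = (V_CC − 0.2 − V_E)/R_C = (6.3 − 1.86)/5.6 = 0.792 mA.
Check: I_B = (2.7 − 1.86)/15 = 0.0557 mA, and β·I_B = 5.57 mA > I_C, confirming saturation.

saturation; I_C ≈ 0.79 mA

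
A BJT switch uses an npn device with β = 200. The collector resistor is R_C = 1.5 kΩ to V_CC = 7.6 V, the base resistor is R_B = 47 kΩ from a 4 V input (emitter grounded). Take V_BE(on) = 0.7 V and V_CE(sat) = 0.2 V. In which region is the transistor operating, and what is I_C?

Assume active: I_B = (4 − 0.7)/47 = 0.0702 mA, giving I_C = β·I_B = 14 mA.
But then V_CE = 7.6 − 14×1.5 = -13.5 V < V_CE(sat) = 0.2 V — impossible in the active region.
So the transistor is saturated. With V_CE = 0.2 V, I_C = (V_CC − 0.2)/R_C = 7.4/1.5 = 4.93 mA.
Check: β·I_B = 14 mA > I_C = 4.93 mA, confirming saturation.

saturation; I_C ≈ 4.9 mA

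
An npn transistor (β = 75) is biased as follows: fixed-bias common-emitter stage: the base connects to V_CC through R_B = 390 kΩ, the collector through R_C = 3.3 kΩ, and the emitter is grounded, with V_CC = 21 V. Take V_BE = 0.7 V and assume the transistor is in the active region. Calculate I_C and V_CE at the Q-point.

I_C ≈ 3.9 mA, V_CE ≈ 8.1 V

Base loop: V_CC = I_B·R_B + V_BE, so I_B = (21 − 0.7)/390 kΩ = 0.0521 mA.
In the active region I_C = β·I_B = 75 × 0.0521 = 3.9 mA.
Collector loop: V_CE = V_CC − I_C·R_C = 21 − 3.9×3.3 = 8.12 V.
Since V_CE = 8.12 V > V_CE(sat) ≈ 0.2 V, the transistor is in the active region as assumed.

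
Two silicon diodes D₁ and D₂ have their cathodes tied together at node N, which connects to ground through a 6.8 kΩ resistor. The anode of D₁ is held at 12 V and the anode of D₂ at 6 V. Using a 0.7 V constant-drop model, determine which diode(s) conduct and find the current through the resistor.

Assume both conduct. Then node N would need to be at both 12−0.7 = 11.3 V and 6−0.7 = 5.3 V, which is impossible.
Assume only D₁ conducts: V_N = 12 − 0.7 = 11.3 V, so I_R = 11.3/6.8 = 1.66 mA.
Check D₂: its anode-to-cathode voltage is 6 − 11.3 = -5.3 V < 0.7 V, so it is off. The assumption is consistent.

Only D₁ conducts; I_R ≈ 1.7 mA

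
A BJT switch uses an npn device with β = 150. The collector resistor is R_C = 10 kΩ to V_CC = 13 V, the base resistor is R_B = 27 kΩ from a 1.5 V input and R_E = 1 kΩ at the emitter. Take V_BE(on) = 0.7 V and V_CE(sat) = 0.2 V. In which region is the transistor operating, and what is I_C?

Assume active. Base-emitter loop: I_B = (V_BB − V_BE)/(R_B + (β+1)R_E) = (1.5 − 0.7)/(27 + 151×1) = 0.00449 mA.
I_C = β·I_B = 150×0.00449 = 0.674 mA.
V_CE = V_CC − I_C·R_C − I_E·R_E = 13 − 0.674×10 − 0.679×1 = 5.58 V > V_CE(sat), so the active-region assumption holds.

active; I_C ≈ 0.67 mA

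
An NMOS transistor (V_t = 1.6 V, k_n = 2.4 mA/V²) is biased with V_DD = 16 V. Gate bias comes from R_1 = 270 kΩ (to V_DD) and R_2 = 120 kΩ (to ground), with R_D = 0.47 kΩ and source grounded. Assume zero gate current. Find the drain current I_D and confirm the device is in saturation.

I_D ≈ 13 mA

V_G = V_DD·R_2/(R_1+R_2) = 16×120/390 = 4.92 V. With the source grounded, V_GS = V_G = 4.92 V.
Assume saturation: I_D = (k_n/2)(V_GS − V_t)² = (2.4/2)×(4.92 − 1.6)² = 1.2×3.32² = 13.3 mA.
V_DS = V_DD − I_D·R_D = 16 − 13.3×0.47 = 9.77 V.
Saturation requires V_DS ≥ V_GS − V_t = 3.32 V; 9.77 ≥ 3.32 ✓.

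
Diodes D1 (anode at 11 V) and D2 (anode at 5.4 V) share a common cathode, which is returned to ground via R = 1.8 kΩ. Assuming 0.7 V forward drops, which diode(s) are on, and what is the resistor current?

Assume both conduct. Then node N would need to be at both 11−0.7 = 10.3 V and 5.4−0.7 = 4.7 V, which is impossible.
Assume only D1 conducts: V_N = 11 − 0.7 = 10.3 V, so I_R = 10.3/1.8 = 5.72 mA.
Check D2: its anode-to-cathode voltage is 5.4 − 10.3 = -4.9 V < 0.7 V, so it is off. The assumption is consistent.

Only D1 conducts; I_R ≈ 5.7 mA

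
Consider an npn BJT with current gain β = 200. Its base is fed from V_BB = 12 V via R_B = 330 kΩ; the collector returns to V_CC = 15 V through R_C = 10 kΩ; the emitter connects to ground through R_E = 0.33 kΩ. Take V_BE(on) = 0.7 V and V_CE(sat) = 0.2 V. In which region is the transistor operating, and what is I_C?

Assume active: I_B = (12 − 0.7)/(330 + 201×0.33) = 0.0285 mA, I_C = β·I_B = 5.7 mA.
Then V_CE = 15 − 5.7×10 − 5.73×0.33 = -43.9 V < 0.2 V — the active assumption fails.
Re-solve with V_CE = 0.2 V. KCL at the emitter: V_E/R_E = (V_BB−0.7−V_E)/R_B + (V_CC−0.2−V_E)/R_C, giving V_E = 0.483 V.
I_C = (V_CC − 0.2 − V_E)/R_C = (14.8 − 0.483)/10 = 1.43 mA.
Check: I_B = (11.3 − 0.483)/330 = 0.0328 mA, and β·I_B = 6.56 mA > I_C, confirming saturation.

saturation; I_C ≈ 1.4 mA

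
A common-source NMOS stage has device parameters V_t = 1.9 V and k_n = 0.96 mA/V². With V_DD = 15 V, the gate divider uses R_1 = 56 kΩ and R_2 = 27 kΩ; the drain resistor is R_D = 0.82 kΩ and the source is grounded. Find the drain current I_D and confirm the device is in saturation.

V_G = V_DD·R_2/(R_1+R_2) = 15×27/83 = 4.88 V. With the source grounded, V_GS = V_G = 4.88 V.
Assume saturation: I_D = (k_n/2)(V_GS − V_t)² = (0.96/2)×(4.88 − 1.9)² = 0.48×2.98² = 4.26 mA.
V_DS = V_DD − I_D·R_D = 15 − 4.26×0.82 = 11.5 V.
Saturation requires V_DS ≥ V_GS − V_t = 2.98 V; 11.5 ≥ 2.98 ✓.

I_D ≈ 4.3 mA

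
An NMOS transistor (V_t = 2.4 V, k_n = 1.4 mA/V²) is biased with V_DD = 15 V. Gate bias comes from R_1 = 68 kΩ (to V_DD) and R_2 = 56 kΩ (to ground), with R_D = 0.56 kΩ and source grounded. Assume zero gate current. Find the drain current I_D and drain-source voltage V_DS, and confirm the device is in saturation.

V_G = V_DD·R_2/(R_1+R_2) = 15×56/124 = 6.77 V. With the source grounded, V_GS = V_G = 6.77 V.
Assume saturation: I_D = (k_n/2)(V_GS − V_t)² = (1.4/2)×(6.77 − 2.4)² = 0.7×4.37² = 13.4 mA.
V_DS = V_DD − I_D·R_D = 15 − 13.4×0.56 = 7.5 V.
Saturation requires V_DS ≥ V_GS − V_t = 4.37 V; 7.5 ≥ 4.37 ✓.

I_D ≈ 13 mA, V_DS ≈ 7.5 V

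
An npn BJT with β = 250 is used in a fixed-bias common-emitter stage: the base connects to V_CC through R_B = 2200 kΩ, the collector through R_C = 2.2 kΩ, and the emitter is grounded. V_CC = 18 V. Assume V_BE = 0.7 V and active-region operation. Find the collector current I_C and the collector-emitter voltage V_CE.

I_C ≈ 2 mA, V_CE ≈ 14 V

Base loop: V_CC = I_B·R_B + V_BE, so I_B = (18 − 0.7)/2200 kΩ = 0.00786 mA.
In the active region I_C = β·I_B = 250 × 0.00786 = 1.97 mA.
Collector loop: V_CE = V_CC − I_C·R_C = 18 − 1.97×2.2 = 13.7 V.
Since V_CE = 13.7 V > V_CE(sat) ≈ 0.2 V, the transistor is in the active region as assumed.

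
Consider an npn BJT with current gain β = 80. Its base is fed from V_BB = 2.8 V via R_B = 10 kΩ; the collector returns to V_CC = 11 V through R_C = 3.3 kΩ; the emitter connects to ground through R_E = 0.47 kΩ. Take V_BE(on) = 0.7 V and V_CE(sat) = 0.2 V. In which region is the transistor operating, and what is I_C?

Assume active: I_B = (2.8 − 0.7)/(10 + 81×0.47) = 0.0437 mA, I_C = β·I_B = 3.49 mA.
Then V_CE = 11 − 3.49×3.3 − 3.54×0.47 = -2.2 V < 0.2 V — the active assumption fails.
Re-solve with V_CE = 0.2 V. KCL at the emitter: V_E/R_E = (V_BB−0.7−V_E)/R_B + (V_CC−0.2−V_E)/R_C, giving V_E = 1.38 V.
I_C = (V_CC − 0.2 − V_E)/R_C = (10.8 − 1.38)/3.3 = 2.86 mA.
Check: I_B = (2.1 − 1.38)/10 = 0.0724 mA, and β·I_B = 5.79 mA > I_C, confirming saturation.

saturation; I_C ≈ 2.9 mA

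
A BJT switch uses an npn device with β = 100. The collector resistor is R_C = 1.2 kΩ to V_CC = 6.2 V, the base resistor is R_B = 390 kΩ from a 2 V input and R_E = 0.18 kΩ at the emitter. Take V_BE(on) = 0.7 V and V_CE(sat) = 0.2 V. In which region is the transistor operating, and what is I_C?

Assume active. Base-emitter loop: I_B = (V_BB − V_BE)/(R_B + (β+1)R_E) = (2 − 0.7)/(390 + 101×0.18) = 0.00318 mA.
I_C = β·I_B = 100×0.00318 = 0.318 mA.
V_CE = V_CC − I_C·R_C − I_E·R_E = 6.2 − 0.318×1.2 − 0.322×0.18 = 5.76 V > V_CE(sat), so the active-region assumption holds.

active; I_C ≈ 0.32 mA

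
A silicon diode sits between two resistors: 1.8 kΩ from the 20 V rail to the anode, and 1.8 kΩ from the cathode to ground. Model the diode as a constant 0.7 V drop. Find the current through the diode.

The two resistors are in series with the diode, so KVL gives 20 = I·1.8 + 0.7 + I·1.8.
I = (20 − 0.7) / (1.8 + 1.8) kΩ = 19.3 / 3.6 = 5.36 mA.

I ≈ 5.4 mA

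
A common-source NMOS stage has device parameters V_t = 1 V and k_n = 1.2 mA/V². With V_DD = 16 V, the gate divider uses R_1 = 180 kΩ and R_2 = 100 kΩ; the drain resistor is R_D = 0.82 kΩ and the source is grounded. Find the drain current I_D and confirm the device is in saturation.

I_D ≈ 13 mA

V_G = V_DD·R_2/(R_1+R_2) = 16×100/280 = 5.71 V. With the source grounded, V_GS = V_G = 5.71 V.
Assume saturation: I_D = (k_n/2)(V_GS − V_t)² = (1.2/2)×(5.71 − 1)² = 0.6×4.71² = 13.3 mA.
V_DS = V_DD − I_D·R_D = 16 − 13.3×0.82 = 5.07 V.
Saturation requires V_DS ≥ V_GS − V_t = 4.71 V; 5.07 ≥ 4.71 ✓.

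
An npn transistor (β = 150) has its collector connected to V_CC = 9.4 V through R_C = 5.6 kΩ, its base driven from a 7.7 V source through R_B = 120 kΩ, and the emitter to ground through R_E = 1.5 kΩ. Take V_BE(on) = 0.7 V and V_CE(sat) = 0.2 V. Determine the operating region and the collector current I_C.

Assume active: I_B = (7.7 − 0.7)/(120 + 151×1.5) = 0.0202 mA, I_C = β·I_B = 3.03 mA.
Then V_CE = 9.4 − 3.03×5.6 − 3.05×1.5 = -12.1 V < 0.2 V — the active assumption fails.
Re-solve with V_CE = 0.2 V. KCL at the emitter: V_E/R_E = (V_BB−0.7−V_E)/R_B + (V_CC−0.2−V_E)/R_C, giving V_E = 1.99 V.
I_C = (V_CC − 0.2 − V_E)/R_C = (9.2 − 1.99)/5.6 = 1.29 mA.
Check: I_B = (7 − 1.99)/120 = 0.0417 mA, and β·I_B = 6.26 mA > I_C, confirming saturation.

saturation; I_C ≈ 1.3 mA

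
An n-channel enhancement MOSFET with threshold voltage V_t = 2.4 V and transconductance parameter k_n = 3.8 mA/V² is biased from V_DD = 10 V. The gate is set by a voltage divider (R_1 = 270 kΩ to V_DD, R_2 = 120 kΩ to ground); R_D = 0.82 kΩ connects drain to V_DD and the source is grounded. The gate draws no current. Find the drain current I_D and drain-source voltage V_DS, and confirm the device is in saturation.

I_D ≈ 0.87 mA, V_DS ≈ 9.3 V

V_G = V_DD·R_2/(R_1+R_2) = 10×120/390 = 3.08 V. With the source grounded, V_GS = V_G = 3.08 V.
Assume saturation: I_D = (k_n/2)(V_GS − V_t)² = (3.8/2)×(3.08 − 2.4)² = 1.9×0.677² = 0.871 mA.
V_DS = V_DD − I_D·R_D = 10 − 0.871×0.82 = 9.29 V.
Saturation requires V_DS ≥ V_GS − V_t = 0.677 V; 9.29 ≥ 0.677 ✓.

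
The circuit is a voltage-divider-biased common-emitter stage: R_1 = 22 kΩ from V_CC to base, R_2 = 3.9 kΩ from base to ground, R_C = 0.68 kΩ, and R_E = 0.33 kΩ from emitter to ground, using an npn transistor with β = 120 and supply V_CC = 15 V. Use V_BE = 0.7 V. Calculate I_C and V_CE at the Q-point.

I_C ≈ 4.3 mA, V_CE ≈ 11 V

Thevenize the base divider: V_Th = V_CC·R_2/(R_1+R_2) = 15×3.9/25.9 = 2.26 V, R_Th = R_1‖R_2 = 3.31 kΩ.
Base-emitter loop: V_Th = I_B·R_Th + V_BE + (β+1)I_B·R_E, so I_B = (2.26 − 0.7) / (3.31 + 121×0.33) = 0.036 mA.
I_C = β·I_B = 120×0.036 = 4.33 mA, and I_E = (β+1)I_B = 4.36 mA.
V_CE = V_CC − I_C·R_C − I_E·R_E = 15 − 4.33×0.68 − 4.36×0.33 = 10.6 V.
V_CE = 10.6 V > 0.2 V confirms active-region operation.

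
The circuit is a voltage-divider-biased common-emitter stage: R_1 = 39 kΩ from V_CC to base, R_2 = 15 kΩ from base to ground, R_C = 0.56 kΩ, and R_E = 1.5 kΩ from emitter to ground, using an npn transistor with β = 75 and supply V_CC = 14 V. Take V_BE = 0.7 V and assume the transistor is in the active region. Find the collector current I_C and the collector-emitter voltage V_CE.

Thevenize the base divider: V_Th = V_CC·R_2/(R_1+R_2) = 14×15/54 = 3.89 V, R_Th = R_1‖R_2 = 10.8 kΩ.
Base-emitter loop: V_Th = I_B·R_Th + V_BE + (β+1)I_B·R_E, so I_B = (3.89 − 0.7) / (10.8 + 76×1.5) = 0.0255 mA.
I_C = β·I_B = 75×0.0255 = 1.92 mA, and I_E = (β+1)I_B = 1.94 mA.
V_CE = V_CC − I_C·R_C − I_E·R_E = 14 − 1.92×0.56 − 1.94×1.5 = 10 V.
V_CE = 10 V > 0.2 V confirms active-region operation.

I_C ≈ 1.9 mA, V_CE ≈ 10 V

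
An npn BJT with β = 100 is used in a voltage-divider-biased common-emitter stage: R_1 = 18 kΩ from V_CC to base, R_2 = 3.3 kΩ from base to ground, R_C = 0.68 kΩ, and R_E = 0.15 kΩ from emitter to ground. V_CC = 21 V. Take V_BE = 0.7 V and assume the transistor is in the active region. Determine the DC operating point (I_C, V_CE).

I_C ≈ 14 mA, V_CE ≈ 9.2 V

Thevenize the base divider: V_Th = V_CC·R_2/(R_1+R_2) = 21×3.3/21.3 = 3.25 V, R_Th = R_1‖R_2 = 2.79 kΩ.
Base-emitter loop: V_Th = I_B·R_Th + V_BE + (β+1)I_B·R_E, so I_B = (3.25 − 0.7) / (2.79 + 101×0.15) = 0.142 mA.
I_C = β·I_B = 100×0.142 = 14.2 mA, and I_E = (β+1)I_B = 14.4 mA.
V_CE = V_CC − I_C·R_C − I_E·R_E = 21 − 14.2×0.68 − 14.4×0.15 = 9.16 V.
V_CE = 9.16 V > 0.2 V confirms active-region operation.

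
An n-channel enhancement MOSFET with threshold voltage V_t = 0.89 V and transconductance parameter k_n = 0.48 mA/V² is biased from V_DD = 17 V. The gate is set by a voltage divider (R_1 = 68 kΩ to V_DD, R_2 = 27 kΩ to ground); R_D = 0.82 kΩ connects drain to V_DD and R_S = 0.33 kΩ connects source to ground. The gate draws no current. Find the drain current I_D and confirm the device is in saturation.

V_G = V_DD·R_2/(R_1+R_2) = 17×27/95 = 4.83 V.
Assume saturation: I_D = (k_n/2)(V_GS − V_t)² with V_GS = V_G − I_D·R_S = 4.83 − 0.33·I_D.
Substituting gives 0.0261·I_D² − 1.62·I_D + 3.73 = 0, with roots I_D = 2.39 or 59.8 mA.
The root I_D = 59.8 mA gives V_GS = -14.9 V ≤ V_t, so take I_D = 2.39 mA.
Then V_GS = 4.04 V and V_DS = V_DD − I_D(R_D+R_S) = 17 − 2.39×1.15 = 14.3 V.
Saturation requires V_DS ≥ V_GS − V_t = 3.15 V; 14.3 ≥ 3.15 ✓.

I_D ≈ 2.4 mA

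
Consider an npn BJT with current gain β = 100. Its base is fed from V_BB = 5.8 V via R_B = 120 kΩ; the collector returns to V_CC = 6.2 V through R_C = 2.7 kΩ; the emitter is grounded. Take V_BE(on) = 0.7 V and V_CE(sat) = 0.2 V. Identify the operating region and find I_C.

saturation; I_C ≈ 2.2 mA

Assume active: I_B = (5.8 − 0.7)/120 = 0.0425 mA, giving I_C = β·I_B = 4.25 mA.
But then V_CE = 6.2 − 4.25×2.7 = -5.28 V < V_CE(sat) = 0.2 V — impossible in the active region.
So the transistor is saturated. With V_CE = 0.2 V, I_C = (V_CC − 0.2)/R_C = 6/2.7 = 2.22 mA.
Check: β·I_B = 4.25 mA > I_C = 2.22 mA, confirming saturation.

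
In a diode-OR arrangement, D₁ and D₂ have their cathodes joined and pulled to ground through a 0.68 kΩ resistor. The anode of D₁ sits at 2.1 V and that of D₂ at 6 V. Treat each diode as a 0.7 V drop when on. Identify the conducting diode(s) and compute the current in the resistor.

Only D₂ conducts; I_R ≈ 7.8 mA

Assume both conduct. Then node N would need to be at both 2.1−0.7 = 1.4 V and 6−0.7 = 5.3 V, which is impossible.
Assume only D₂ conducts: V_N = 6 − 0.7 = 5.3 V, so I_R = 5.3/0.68 = 7.79 mA.
Check D₁: its anode-to-cathode voltage is 2.1 − 5.3 = -3.2 V < 0.7 V, so it is off. The assumption is consistent.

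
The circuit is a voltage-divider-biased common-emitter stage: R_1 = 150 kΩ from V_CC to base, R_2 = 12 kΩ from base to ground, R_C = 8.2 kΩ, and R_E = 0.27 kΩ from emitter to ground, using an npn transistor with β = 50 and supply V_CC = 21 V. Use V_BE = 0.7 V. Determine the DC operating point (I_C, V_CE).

Thevenize the base divider: V_Th = V_CC·R_2/(R_1+R_2) = 21×12/162 = 1.56 V, R_Th = R_1‖R_2 = 11.1 kΩ.
Base-emitter loop: V_Th = I_B·R_Th + V_BE + (β+1)I_B·R_E, so I_B = (1.56 − 0.7) / (11.1 + 51×0.27) = 0.0344 mA.
I_C = β·I_B = 50×0.0344 = 1.72 mA, and I_E = (β+1)I_B = 1.75 mA.
V_CE = V_CC − I_C·R_C − I_E·R_E = 21 − 1.72×8.2 − 1.75×0.27 = 6.43 V.
V_CE = 6.43 V > 0.2 V confirms active-region operation.

I_C ≈ 1.7 mA, V_CE ≈ 6.4 V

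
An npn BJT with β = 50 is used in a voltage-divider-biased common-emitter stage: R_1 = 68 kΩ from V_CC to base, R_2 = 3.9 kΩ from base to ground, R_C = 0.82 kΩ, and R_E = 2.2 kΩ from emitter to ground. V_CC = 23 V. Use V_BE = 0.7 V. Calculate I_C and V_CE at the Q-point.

I_C ≈ 0.24 mA, V_CE ≈ 22 V

Thevenize the base divider: V_Th = V_CC·R_2/(R_1+R_2) = 23×3.9/71.9 = 1.25 V, R_Th = R_1‖R_2 = 3.69 kΩ.
Base-emitter loop: V_Th = I_B·R_Th + V_BE + (β+1)I_B·R_E, so I_B = (1.25 − 0.7) / (3.69 + 51×2.2) = 0.00472 mA.
I_C = β·I_B = 50×0.00472 = 0.236 mA, and I_E = (β+1)I_B = 0.241 mA.
V_CE = V_CC − I_C·R_C − I_E·R_E = 23 − 0.236×0.82 − 0.241×2.2 = 22.3 V.
V_CE = 22.3 V > 0.2 V confirms active-region operation.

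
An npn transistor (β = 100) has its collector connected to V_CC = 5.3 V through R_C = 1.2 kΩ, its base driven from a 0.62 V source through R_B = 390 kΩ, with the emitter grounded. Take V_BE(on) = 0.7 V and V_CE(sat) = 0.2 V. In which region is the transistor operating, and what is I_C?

V_BB = 0.62 V ≤ V_BE(on) = 0.7 V, so the base-emitter junction is not forward biased.
The transistor is in cutoff: I_B = I_C = 0.

cutoff; I_C ≈ 0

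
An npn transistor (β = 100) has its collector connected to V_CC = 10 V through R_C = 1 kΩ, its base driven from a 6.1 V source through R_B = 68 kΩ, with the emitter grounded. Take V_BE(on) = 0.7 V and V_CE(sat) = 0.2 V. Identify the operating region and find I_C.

active; I_C ≈ 7.9 mA

Assume active. Base-emitter loop: I_B = (V_BB − V_BE)/R_B = (6.1 − 0.7)/68 = 0.0794 mA.
I_C = β·I_B = 100×0.0794 = 7.94 mA.
V_CE = V_CC − I_C·R_C = 10 − 7.94×1 = 2.06 V > V_CE(sat), so the active-region assumption holds.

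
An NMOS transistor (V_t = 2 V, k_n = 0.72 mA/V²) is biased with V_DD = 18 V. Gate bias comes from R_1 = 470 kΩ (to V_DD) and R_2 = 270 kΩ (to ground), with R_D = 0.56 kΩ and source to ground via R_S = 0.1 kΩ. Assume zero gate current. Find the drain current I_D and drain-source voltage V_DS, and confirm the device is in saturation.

I_D ≈ 5.7 mA, V_DS ≈ 14 V

V_G = V_DD·R_2/(R_1+R_2) = 18×270/740 = 6.57 V.
Assume saturation: I_D = (k_n/2)(V_GS − V_t)² with V_GS = V_G − I_D·R_S = 6.57 − 0.1·I_D.
Substituting gives 0.0036·I_D² − 1.33·I_D + 7.51 = 0, with roots I_D = 5.74 or 363 mA.
The root I_D = 363 mA gives V_GS = -29.8 V ≤ V_t, so take I_D = 5.74 mA.
Then V_GS = 5.99 V and V_DS = V_DD − I_D(R_D+R_S) = 18 − 5.74×0.66 = 14.2 V.
Saturation requires V_DS ≥ V_GS − V_t = 3.99 V; 14.2 ≥ 3.99 ✓.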